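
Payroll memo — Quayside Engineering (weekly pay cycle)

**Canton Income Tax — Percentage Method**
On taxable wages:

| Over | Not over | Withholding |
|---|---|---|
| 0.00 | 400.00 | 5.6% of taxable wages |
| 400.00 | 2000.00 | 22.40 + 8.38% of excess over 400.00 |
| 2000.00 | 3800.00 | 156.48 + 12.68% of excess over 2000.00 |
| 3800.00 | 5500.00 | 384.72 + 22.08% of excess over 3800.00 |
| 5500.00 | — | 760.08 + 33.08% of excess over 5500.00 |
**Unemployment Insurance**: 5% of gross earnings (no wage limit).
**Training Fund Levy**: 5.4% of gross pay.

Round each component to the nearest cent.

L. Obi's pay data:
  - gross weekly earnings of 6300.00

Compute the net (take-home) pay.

4620.08

Canton Income Tax: taxable = 6300.00
  760.08 + 33.08% × (6300.00 − 5500.00) = 760.08 + 33.08% × 800.00 = 1024.72
Unemployment Insurance: 5% × 6300.00 = 315.00
Training Fund Levy: 5.4% × 6300.00 = 340.20
Total withheld: 1024.72 + 315.00 + 340.20 = 1679.92
Net pay: 6300.00 − 1679.92 = 4620.08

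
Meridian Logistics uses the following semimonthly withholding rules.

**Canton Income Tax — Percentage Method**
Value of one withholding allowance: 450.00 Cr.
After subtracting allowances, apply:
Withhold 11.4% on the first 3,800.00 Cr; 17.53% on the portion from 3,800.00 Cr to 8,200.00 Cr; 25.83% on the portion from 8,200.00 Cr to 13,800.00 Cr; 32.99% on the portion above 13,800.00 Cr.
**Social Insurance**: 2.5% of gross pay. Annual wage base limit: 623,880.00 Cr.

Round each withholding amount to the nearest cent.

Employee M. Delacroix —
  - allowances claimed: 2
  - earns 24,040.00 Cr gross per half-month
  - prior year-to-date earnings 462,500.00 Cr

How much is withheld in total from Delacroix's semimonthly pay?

Canton Income Tax: taxable = 24,040.00 Cr − 2×450.00 Cr = 23,140.00 Cr
  2,651.00 Cr + 32.99% × (23,140.00 Cr − 13,800.00 Cr) = 2,651.00 Cr + 32.99% × 9,340.00 Cr = 5,732.27 Cr
Social Insurance: 2.5% × 24,040.00 Cr = 601.00 Cr
Total: 5,732.27 Cr + 601.00 Cr = 6,333.27 Cr

6,333.27 Cr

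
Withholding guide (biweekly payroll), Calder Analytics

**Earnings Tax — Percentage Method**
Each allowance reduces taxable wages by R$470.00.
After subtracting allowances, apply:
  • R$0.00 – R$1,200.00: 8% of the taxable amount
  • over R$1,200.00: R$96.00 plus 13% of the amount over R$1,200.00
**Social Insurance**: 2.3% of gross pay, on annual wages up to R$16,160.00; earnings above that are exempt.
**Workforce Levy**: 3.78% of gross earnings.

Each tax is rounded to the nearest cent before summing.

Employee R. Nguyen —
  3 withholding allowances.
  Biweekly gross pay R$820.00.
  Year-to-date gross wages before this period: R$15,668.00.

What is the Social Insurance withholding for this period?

Social Insurance: cap R$16,160.00 − YTD R$15,668.00 = R$492.00 subject; 2.3% × R$492.00 = R$11.32

R$11.32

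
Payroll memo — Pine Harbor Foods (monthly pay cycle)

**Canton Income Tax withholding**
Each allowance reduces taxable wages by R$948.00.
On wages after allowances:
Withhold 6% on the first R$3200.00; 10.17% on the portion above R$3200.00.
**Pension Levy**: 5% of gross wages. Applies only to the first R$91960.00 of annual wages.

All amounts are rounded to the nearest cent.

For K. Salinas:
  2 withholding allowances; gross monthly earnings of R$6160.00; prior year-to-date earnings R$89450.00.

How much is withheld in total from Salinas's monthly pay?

Canton Income Tax: taxable = R$6160.00 − 2×R$948.00 = R$4264.00
  R$192.00 + 10.17% × (R$4264.00 − R$3200.00) = R$192.00 + 10.17% × R$1064.00 = R$300.21
Pension Levy: cap R$91960.00 − YTD R$89450.00 = R$2510.00 subject; 5% × R$2510.00 = R$125.50
Total: R$300.21 + R$125.50 = R$425.71

R$425.71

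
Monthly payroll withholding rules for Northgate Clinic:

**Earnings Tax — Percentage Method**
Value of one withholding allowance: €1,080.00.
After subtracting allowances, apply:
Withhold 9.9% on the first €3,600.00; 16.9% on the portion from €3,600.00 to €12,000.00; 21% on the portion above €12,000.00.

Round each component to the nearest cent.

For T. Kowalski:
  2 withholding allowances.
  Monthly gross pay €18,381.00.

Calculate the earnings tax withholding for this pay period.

€2,662.41

Earnings Tax: taxable = €18,381.00 − 2×€1,080.00 = €16,221.00
  €1,776.00 + 21% × (€16,221.00 − €12,000.00) = €1,776.00 + 21% × €4,221.00 = €2,662.41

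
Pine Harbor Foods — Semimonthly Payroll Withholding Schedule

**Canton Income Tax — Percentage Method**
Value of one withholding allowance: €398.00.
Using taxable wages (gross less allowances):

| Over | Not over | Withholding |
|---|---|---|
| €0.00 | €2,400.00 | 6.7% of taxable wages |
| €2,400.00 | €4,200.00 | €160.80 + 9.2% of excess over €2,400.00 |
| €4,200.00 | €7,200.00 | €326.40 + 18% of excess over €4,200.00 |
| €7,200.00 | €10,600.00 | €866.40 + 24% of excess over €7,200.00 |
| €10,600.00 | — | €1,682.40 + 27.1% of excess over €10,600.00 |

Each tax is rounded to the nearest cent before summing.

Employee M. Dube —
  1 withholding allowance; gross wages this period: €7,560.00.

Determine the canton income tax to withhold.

Canton Income Tax: taxable = €7,560.00 − 1×€398.00 = €7,162.00
  €326.40 + 18% × (€7,162.00 − €4,200.00) = €326.40 + 18% × €2,962.00 = €859.56

€859.56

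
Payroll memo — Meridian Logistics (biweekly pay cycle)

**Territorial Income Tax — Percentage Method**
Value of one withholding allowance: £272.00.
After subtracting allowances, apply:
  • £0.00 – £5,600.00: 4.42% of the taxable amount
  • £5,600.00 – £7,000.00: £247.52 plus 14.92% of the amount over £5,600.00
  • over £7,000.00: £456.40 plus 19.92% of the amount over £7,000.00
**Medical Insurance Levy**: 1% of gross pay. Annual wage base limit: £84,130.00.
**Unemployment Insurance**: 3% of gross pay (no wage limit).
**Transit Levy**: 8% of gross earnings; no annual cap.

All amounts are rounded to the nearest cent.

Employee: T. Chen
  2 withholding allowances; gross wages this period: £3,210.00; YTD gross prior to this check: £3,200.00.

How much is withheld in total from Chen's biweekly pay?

£503.04

Territorial Income Tax: taxable = £3,210.00 − 2×£272.00 = £2,666.00
  4.42% × £2,666.00 = £117.84
Medical Insurance Levy: 1% × £3,210.00 = £32.10
Unemployment Insurance: 3% × £3,210.00 = £96.30
Transit Levy: 8% × £3,210.00 = £256.80
Total: £117.84 + £32.10 + £96.30 + £256.80 = £503.04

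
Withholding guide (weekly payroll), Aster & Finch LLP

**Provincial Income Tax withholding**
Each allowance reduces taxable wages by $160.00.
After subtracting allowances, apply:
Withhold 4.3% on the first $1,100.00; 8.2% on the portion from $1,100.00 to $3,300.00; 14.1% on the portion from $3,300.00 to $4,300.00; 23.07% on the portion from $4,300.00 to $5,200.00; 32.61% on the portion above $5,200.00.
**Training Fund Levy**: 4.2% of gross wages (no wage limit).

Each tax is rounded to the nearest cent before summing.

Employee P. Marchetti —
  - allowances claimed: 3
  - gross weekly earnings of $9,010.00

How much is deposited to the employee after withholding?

Provincial Income Tax: taxable = $9,010.00 − 3×$160.00 = $8,530.00
  $576.33 + 32.61% × ($8,530.00 − $5,200.00) = $576.33 + 32.61% × $3,330.00 = $1,662.24
Training Fund Levy: 4.2% × $9,010.00 = $378.42
Total withheld: $1,662.24 + $378.42 = $2,040.66
Net pay: $9,010.00 − $2,040.66 = $6,969.34

$6,969.34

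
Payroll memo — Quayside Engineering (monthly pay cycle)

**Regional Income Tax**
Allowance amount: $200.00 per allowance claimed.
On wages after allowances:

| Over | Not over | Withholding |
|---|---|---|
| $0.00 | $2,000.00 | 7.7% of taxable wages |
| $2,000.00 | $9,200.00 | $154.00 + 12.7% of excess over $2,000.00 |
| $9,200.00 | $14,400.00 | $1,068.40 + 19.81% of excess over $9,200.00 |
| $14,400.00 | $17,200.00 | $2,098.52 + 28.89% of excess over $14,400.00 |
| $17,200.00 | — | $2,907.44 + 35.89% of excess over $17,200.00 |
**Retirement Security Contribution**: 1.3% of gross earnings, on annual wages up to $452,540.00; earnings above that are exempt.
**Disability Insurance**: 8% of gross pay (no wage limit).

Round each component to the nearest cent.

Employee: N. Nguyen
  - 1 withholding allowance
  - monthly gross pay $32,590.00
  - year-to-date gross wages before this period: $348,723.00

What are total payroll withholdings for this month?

Regional Income Tax: taxable = $32,590.00 − 1×$200.00 = $32,390.00
  $2,907.44 + 35.89% × ($32,390.00 − $17,200.00) = $2,907.44 + 35.89% × $15,190.00 = $8,359.13
Retirement Security Contribution: 1.3% × $32,590.00 = $423.67
Disability Insurance: 8% × $32,590.00 = $2,607.20
Total: $8,359.13 + $423.67 + $2,607.20 = $11,390.00

$11,390.00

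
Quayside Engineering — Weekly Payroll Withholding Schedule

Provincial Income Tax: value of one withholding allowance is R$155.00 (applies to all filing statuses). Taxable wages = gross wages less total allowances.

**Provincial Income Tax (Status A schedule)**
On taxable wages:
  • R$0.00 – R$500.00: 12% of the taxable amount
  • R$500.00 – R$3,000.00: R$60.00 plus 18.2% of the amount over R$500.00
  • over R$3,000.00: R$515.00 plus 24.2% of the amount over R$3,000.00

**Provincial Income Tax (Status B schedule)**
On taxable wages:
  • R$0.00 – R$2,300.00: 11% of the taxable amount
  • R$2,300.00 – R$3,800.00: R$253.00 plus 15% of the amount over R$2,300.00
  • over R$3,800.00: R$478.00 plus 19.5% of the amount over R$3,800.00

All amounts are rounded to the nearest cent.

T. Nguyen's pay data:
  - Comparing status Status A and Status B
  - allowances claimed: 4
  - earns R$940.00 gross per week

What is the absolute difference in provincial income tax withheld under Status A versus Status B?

Provincial Income Tax (Status A): taxable = R$940.00 − 4×R$155.00 = R$320.00
  12% × R$320.00 = R$38.40
Provincial Income Tax (Status B): taxable = R$940.00 − 4×R$155.00 = R$320.00
  11% × R$320.00 = R$35.20
Difference: |R$38.40 − R$35.20| = R$3.20 (higher under Status A)

R$3.20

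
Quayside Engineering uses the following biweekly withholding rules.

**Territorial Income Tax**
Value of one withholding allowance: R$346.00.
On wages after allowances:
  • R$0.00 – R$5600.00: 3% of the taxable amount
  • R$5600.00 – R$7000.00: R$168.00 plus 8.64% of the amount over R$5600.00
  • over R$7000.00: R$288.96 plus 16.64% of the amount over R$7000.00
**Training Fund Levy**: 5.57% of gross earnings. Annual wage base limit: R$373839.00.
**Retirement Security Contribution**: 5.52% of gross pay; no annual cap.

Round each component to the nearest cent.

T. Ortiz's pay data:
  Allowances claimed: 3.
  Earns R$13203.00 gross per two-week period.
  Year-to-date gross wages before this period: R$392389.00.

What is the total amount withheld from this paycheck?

Territorial Income Tax: taxable = R$13203.00 − 3×R$346.00 = R$12165.00
  R$288.96 + 16.64% × (R$12165.00 − R$7000.00) = R$288.96 + 16.64% × R$5165.00 = R$1148.42
Training Fund Levy: YTD R$392389.00 ≥ cap R$373839.00 → R$0.00
Retirement Security Contribution: 5.52% × R$13203.00 = R$728.81
Total: R$1148.42 + R$0.00 + R$728.81 = R$1877.23

R$1877.23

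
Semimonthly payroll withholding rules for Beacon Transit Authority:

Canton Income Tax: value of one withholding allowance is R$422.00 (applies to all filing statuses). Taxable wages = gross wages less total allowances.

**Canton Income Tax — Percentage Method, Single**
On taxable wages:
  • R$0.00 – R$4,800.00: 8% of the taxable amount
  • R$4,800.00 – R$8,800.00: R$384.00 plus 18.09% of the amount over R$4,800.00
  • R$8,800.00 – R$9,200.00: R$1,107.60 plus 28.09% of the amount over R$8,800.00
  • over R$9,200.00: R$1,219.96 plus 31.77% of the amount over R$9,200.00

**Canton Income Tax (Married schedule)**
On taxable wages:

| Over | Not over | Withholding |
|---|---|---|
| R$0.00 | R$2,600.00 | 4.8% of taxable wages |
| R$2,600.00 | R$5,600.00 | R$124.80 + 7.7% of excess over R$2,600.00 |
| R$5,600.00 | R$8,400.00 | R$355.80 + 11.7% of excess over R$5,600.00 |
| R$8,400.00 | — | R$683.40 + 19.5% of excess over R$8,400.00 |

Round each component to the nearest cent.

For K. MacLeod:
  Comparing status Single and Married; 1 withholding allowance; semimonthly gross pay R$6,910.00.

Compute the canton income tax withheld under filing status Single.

R$689.36

Canton Income Tax (Single): taxable = R$6,910.00 − 1×R$422.00 = R$6,488.00
  R$384.00 + 18.09% × (R$6,488.00 − R$4,800.00) = R$384.00 + 18.09% × R$1,688.00 = R$689.36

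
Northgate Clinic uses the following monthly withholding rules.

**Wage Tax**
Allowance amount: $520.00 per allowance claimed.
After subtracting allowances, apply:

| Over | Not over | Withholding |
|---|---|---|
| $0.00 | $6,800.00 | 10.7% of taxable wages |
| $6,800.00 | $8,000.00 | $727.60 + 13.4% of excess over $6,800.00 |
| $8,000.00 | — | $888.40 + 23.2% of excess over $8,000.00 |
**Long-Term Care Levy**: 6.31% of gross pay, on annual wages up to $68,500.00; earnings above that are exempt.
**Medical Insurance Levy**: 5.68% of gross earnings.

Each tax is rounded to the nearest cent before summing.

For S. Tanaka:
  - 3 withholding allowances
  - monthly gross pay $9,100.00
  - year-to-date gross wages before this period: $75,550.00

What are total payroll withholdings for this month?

$1,343.64

Wage Tax: taxable = $9,100.00 − 3×$520.00 = $7,540.00
  $727.60 + 13.4% × ($7,540.00 − $6,800.00) = $727.60 + 13.4% × $740.00 = $826.76
Long-Term Care Levy: YTD $75,550.00 ≥ cap $68,500.00 → $0.00
Medical Insurance Levy: 5.68% × $9,100.00 = $516.88
Total: $826.76 + $0.00 + $516.88 = $1,343.64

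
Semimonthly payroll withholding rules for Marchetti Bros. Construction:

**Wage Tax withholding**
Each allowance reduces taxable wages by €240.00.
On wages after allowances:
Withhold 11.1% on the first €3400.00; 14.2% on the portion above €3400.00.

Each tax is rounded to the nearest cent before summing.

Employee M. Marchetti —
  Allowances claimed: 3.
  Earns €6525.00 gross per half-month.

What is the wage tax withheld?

€718.91

Wage Tax: taxable = €6525.00 − 3×€240.00 = €5805.00
  €377.40 + 14.2% × (€5805.00 − €3400.00) = €377.40 + 14.2% × €2405.00 = €718.91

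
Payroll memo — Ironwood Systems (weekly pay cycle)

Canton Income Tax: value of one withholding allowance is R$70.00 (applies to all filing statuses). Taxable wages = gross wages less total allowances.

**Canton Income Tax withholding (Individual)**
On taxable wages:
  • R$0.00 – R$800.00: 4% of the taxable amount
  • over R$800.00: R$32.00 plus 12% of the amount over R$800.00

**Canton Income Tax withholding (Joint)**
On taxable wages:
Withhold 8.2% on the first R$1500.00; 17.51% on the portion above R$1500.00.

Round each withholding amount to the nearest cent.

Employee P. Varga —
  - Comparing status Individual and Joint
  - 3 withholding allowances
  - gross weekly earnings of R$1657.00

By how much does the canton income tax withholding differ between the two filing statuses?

Canton Income Tax (Individual): taxable = R$1657.00 − 3×R$70.00 = R$1447.00
  R$32.00 + 12% × (R$1447.00 − R$800.00) = R$32.00 + 12% × R$647.00 = R$109.64
Canton Income Tax (Joint): taxable = R$1657.00 − 3×R$70.00 = R$1447.00
  8.2% × R$1447.00 = R$118.65
Difference: |R$109.64 − R$118.65| = R$9.01 (higher under Joint)

R$9.01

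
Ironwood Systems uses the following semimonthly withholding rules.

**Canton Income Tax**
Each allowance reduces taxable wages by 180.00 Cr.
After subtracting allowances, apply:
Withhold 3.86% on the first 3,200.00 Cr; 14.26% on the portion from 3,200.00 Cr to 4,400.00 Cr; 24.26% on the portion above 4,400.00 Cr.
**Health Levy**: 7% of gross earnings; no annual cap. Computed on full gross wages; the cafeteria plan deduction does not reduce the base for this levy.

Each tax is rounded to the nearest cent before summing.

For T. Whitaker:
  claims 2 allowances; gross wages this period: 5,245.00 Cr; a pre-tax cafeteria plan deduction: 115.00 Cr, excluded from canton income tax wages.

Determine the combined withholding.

Canton Income Tax: taxable = 5,245.00 Cr − 115.00 Cr − 2×180.00 Cr = 4,770.00 Cr
  294.64 Cr + 24.26% × (4,770.00 Cr − 4,400.00 Cr) = 294.64 Cr + 24.26% × 370.00 Cr = 384.40 Cr
Health Levy: 7% × 5,245.00 Cr = 367.15 Cr
Total: 384.40 Cr + 367.15 Cr = 751.55 Cr

751.55 Cr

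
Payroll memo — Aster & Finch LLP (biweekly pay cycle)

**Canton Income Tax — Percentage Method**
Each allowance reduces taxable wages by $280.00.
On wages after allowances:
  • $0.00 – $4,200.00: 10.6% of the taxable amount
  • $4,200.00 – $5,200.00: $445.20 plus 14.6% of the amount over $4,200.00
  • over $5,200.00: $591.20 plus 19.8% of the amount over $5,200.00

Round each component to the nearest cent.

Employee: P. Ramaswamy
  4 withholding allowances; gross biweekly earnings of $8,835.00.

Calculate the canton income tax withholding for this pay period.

Canton Income Tax: taxable = $8,835.00 − 4×$280.00 = $7,715.00
  $591.20 + 19.8% × ($7,715.00 − $5,200.00) = $591.20 + 19.8% × $2,515.00 = $1,089.17

$1,089.17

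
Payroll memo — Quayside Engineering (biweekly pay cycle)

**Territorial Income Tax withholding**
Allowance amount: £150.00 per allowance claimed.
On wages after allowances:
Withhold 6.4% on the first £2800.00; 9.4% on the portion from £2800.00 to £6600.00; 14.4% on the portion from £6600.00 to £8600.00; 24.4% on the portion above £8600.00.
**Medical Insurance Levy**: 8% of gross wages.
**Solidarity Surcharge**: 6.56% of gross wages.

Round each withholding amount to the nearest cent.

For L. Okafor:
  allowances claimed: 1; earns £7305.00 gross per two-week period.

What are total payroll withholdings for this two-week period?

Territorial Income Tax: taxable = £7305.00 − 1×£150.00 = £7155.00
  £536.40 + 14.4% × (£7155.00 − £6600.00) = £536.40 + 14.4% × £555.00 = £616.32
Medical Insurance Levy: 8% × £7305.00 = £584.40
Solidarity Surcharge: 6.56% × £7305.00 = £479.21
Total: £616.32 + £584.40 + £479.21 = £1679.93

£1679.93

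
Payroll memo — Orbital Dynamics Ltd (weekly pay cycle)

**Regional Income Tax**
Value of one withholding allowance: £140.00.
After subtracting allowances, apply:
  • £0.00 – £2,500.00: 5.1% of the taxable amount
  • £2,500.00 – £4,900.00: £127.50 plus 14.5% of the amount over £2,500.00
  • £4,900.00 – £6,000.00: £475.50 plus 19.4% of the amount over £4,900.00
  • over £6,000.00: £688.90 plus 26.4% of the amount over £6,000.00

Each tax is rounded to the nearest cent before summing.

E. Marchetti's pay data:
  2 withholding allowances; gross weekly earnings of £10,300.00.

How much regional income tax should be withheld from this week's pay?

Regional Income Tax: taxable = £10,300.00 − 2×£140.00 = £10,020.00
  £688.90 + 26.4% × (£10,020.00 − £6,000.00) = £688.90 + 26.4% × £4,020.00 = £1,750.18

£1,750.18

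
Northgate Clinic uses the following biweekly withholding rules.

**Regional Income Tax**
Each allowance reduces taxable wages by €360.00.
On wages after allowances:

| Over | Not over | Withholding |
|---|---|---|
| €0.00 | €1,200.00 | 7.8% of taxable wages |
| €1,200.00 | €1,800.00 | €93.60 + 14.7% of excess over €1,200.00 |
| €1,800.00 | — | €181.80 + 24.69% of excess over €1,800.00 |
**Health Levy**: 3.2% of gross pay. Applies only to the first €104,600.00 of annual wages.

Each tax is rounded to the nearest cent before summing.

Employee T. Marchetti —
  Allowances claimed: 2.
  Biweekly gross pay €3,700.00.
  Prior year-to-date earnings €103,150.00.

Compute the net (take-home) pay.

Regional Income Tax: taxable = €3,700.00 − 2×€360.00 = €2,980.00
  €181.80 + 24.69% × (€2,980.00 − €1,800.00) = €181.80 + 24.69% × €1,180.00 = €473.14
Health Levy: cap €104,600.00 − YTD €103,150.00 = €1,450.00 subject; 3.2% × €1,450.00 = €46.40
Total withheld: €473.14 + €46.40 = €519.54
Net pay: €3,700.00 − €519.54 = €3,180.46

€3,180.46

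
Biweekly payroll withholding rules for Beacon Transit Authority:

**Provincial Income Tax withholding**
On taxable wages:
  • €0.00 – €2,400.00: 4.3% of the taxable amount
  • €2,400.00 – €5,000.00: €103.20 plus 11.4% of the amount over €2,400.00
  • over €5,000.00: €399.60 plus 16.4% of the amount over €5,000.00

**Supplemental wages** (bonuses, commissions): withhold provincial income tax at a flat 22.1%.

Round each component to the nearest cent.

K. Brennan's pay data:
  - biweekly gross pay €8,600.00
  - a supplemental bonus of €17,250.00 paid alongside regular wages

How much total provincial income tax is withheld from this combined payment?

€4,802.25

Provincial Income Tax: taxable = €8,600.00
  €399.60 + 16.4% × (€8,600.00 − €5,000.00) = €399.60 + 16.4% × €3,600.00 = €990.00
Supplemental (22.1% flat on bonus): 22.1% × €17,250.00 = €3,812.25
Total provincial income tax: €990.00 + €3,812.25 = €4,802.25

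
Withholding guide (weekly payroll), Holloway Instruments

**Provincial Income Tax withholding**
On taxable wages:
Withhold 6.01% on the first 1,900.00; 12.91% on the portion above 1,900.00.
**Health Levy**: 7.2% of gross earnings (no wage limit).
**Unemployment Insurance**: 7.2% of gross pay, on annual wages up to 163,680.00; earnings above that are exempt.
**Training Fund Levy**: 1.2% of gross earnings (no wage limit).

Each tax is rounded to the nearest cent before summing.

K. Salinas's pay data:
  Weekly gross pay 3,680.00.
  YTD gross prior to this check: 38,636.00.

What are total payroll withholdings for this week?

Provincial Income Tax: taxable = 3,680.00
  114.19 + 12.91% × (3,680.00 − 1,900.00) = 114.19 + 12.91% × 1,780.00 = 343.99
Health Levy: 7.2% × 3,680.00 = 264.96
Unemployment Insurance: 7.2% × 3,680.00 = 264.96
Training Fund Levy: 1.2% × 3,680.00 = 44.16
Total: 343.99 + 264.96 + 264.96 + 44.16 = 918.07

918.07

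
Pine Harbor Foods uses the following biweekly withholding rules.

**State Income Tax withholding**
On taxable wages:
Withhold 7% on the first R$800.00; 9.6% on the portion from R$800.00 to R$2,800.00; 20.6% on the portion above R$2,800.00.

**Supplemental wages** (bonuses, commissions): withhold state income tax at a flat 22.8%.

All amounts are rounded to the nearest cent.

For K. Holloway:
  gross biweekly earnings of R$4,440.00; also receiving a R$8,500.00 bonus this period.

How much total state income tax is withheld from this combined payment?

R$2,523.84

State Income Tax: taxable = R$4,440.00
  R$248.00 + 20.6% × (R$4,440.00 − R$2,800.00) = R$248.00 + 20.6% × R$1,640.00 = R$585.84
Supplemental (22.8% flat on bonus): 22.8% × R$8,500.00 = R$1,938.00
Total state income tax: R$585.84 + R$1,938.00 = R$2,523.84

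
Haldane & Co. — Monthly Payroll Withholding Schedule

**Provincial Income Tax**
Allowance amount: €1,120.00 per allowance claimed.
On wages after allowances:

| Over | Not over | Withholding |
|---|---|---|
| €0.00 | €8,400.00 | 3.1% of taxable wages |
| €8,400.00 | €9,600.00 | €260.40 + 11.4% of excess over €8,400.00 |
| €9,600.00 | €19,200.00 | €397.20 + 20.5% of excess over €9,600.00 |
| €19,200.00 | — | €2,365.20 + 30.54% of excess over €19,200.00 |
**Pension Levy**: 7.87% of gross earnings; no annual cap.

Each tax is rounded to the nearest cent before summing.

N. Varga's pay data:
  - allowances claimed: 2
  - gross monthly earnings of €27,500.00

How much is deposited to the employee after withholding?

Provincial Income Tax: taxable = €27,500.00 − 2×€1,120.00 = €25,260.00
  €2,365.20 + 30.54% × (€25,260.00 − €19,200.00) = €2,365.20 + 30.54% × €6,060.00 = €4,215.92
Pension Levy: 7.87% × €27,500.00 = €2,164.25
Total withheld: €4,215.92 + €2,164.25 = €6,380.17
Net pay: €27,500.00 − €6,380.17 = €21,119.83

€21,119.83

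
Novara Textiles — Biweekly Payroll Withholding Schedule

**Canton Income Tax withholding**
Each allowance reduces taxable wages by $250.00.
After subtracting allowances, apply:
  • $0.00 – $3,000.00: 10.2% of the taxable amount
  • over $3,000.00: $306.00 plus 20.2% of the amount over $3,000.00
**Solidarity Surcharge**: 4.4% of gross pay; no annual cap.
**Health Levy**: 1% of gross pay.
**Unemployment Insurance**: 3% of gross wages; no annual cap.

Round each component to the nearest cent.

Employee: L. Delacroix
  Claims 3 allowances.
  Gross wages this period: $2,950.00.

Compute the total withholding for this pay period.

Canton Income Tax: taxable = $2,950.00 − 3×$250.00 = $2,200.00
  10.2% × $2,200.00 = $224.40
Solidarity Surcharge: 4.4% × $2,950.00 = $129.80
Health Levy: 1% × $2,950.00 = $29.50
Unemployment Insurance: 3% × $2,950.00 = $88.50
Total: $224.40 + $129.80 + $29.50 + $88.50 = $472.20

$472.20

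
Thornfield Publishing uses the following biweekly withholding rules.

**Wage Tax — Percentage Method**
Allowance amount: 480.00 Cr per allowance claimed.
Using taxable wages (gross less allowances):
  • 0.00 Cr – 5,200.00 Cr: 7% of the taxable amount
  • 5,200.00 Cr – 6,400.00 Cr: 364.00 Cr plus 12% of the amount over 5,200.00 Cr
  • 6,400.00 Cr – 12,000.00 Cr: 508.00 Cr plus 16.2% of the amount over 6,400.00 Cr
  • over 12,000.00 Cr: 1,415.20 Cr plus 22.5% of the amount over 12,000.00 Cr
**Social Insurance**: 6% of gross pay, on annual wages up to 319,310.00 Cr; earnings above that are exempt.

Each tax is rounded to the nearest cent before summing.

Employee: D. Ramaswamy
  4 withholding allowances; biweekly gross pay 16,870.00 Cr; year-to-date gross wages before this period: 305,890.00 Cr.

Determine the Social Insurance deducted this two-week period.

Social Insurance: cap 319,310.00 Cr − YTD 305,890.00 Cr = 13,420.00 Cr subject; 6% × 13,420.00 Cr = 805.20 Cr

805.20 Cr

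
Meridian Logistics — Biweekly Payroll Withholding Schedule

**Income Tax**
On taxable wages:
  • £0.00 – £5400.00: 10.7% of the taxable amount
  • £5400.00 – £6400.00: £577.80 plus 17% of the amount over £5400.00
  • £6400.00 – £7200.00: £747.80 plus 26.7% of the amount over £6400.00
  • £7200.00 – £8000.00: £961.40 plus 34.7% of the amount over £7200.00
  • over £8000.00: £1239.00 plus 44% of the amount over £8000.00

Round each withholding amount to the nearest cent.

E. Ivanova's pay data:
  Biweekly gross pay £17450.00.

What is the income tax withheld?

Income Tax: taxable = £17450.00
  £1239.00 + 44% × (£17450.00 − £8000.00) = £1239.00 + 44% × £9450.00 = £5397.00

£5397.00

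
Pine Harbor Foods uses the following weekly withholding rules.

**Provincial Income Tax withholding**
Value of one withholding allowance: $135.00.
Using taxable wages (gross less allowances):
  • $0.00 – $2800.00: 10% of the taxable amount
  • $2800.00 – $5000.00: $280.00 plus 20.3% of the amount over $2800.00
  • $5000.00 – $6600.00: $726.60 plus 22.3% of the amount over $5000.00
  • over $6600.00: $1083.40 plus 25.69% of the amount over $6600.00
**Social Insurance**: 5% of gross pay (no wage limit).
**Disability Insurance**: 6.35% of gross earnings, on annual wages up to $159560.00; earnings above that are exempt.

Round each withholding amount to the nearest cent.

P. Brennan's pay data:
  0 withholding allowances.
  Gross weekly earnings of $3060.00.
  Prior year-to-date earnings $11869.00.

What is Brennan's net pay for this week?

$2379.91

Provincial Income Tax: taxable = $3060.00
  $280.00 + 20.3% × ($3060.00 − $2800.00) = $280.00 + 20.3% × $260.00 = $332.78
Social Insurance: 5% × $3060.00 = $153.00
Disability Insurance: 6.35% × $3060.00 = $194.31
Total withheld: $332.78 + $153.00 + $194.31 = $680.09
Net pay: $3060.00 − $680.09 = $2379.91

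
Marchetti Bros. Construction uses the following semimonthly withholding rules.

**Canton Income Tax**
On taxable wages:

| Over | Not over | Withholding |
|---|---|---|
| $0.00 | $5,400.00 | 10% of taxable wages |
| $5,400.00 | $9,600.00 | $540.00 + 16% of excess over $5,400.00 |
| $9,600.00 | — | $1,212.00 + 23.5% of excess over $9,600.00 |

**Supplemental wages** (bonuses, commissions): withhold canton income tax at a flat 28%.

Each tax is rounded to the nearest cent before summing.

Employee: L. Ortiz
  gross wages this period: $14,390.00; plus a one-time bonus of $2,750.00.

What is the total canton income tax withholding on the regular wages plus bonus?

Canton Income Tax: taxable = $14,390.00
  $1,212.00 + 23.5% × ($14,390.00 − $9,600.00) = $1,212.00 + 23.5% × $4,790.00 = $2,337.65
Supplemental (28% flat on bonus): 28% × $2,750.00 = $770.00
Total canton income tax: $2,337.65 + $770.00 = $3,107.65

$3,107.65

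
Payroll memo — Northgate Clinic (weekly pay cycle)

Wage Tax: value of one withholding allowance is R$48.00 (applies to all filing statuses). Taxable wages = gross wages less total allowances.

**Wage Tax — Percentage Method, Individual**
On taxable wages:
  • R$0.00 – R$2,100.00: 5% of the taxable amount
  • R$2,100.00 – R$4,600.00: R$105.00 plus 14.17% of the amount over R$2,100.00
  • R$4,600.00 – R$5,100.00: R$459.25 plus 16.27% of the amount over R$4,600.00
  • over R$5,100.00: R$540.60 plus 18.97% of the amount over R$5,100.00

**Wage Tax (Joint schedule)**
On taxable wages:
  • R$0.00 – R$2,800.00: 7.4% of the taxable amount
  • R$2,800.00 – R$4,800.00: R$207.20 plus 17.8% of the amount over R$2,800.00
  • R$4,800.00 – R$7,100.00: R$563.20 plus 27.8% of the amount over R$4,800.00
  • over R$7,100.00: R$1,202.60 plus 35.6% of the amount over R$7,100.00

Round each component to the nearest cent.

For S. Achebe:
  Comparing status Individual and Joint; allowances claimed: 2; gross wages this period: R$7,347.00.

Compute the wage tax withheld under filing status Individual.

R$948.64

Wage Tax (Individual): taxable = R$7,347.00 − 2×R$48.00 = R$7,251.00
  R$540.60 + 18.97% × (R$7,251.00 − R$5,100.00) = R$540.60 + 18.97% × R$2,151.00 = R$948.64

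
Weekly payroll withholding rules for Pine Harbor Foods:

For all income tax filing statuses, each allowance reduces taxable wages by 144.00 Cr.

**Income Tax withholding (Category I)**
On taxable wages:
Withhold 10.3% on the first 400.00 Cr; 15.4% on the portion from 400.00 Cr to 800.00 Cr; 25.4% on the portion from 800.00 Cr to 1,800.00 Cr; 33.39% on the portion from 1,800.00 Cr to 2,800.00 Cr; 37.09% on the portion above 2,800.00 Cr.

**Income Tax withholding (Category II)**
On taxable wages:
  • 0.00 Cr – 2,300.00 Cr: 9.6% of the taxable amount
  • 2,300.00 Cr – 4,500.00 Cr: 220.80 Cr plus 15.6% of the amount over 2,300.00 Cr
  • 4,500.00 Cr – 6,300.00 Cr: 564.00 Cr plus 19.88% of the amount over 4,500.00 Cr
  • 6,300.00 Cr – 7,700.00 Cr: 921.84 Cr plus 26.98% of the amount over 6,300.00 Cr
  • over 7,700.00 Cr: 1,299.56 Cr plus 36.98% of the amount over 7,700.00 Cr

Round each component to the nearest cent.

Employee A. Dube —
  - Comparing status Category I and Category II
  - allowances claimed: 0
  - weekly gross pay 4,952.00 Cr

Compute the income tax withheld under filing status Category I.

Income Tax (Category I): taxable = 4,952.00 Cr
  690.70 Cr + 37.09% × (4,952.00 Cr − 2,800.00 Cr) = 690.70 Cr + 37.09% × 2,152.00 Cr = 1,488.88 Cr

1,488.88 Cr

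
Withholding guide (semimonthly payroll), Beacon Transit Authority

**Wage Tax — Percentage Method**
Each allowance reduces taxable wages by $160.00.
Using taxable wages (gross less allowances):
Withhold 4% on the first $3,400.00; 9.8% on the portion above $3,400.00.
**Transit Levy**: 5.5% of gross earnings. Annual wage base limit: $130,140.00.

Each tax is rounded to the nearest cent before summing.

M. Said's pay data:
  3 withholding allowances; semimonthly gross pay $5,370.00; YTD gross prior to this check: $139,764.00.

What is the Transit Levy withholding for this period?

Transit Levy: YTD $139,764.00 ≥ cap $130,140.00 → $0.00

$0.00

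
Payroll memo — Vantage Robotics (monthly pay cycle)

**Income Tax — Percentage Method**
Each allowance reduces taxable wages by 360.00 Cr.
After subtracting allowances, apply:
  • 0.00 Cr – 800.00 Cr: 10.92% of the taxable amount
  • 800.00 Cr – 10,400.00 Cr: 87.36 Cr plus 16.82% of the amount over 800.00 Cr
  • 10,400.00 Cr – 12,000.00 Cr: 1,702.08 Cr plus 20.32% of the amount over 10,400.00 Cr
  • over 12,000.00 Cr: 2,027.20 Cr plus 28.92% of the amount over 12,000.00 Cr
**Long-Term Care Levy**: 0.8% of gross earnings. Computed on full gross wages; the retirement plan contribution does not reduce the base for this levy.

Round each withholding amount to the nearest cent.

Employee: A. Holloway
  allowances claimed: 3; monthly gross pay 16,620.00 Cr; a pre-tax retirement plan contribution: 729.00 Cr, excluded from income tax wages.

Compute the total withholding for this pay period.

2,973.10 Cr

Income Tax: taxable = 16,620.00 Cr − 729.00 Cr − 3×360.00 Cr = 14,811.00 Cr
  2,027.20 Cr + 28.92% × (14,811.00 Cr − 12,000.00 Cr) = 2,027.20 Cr + 28.92% × 2,811.00 Cr = 2,840.14 Cr
Long-Term Care Levy: 0.8% × 16,620.00 Cr = 132.96 Cr
Total: 2,840.14 Cr + 132.96 Cr = 2,973.10 Cr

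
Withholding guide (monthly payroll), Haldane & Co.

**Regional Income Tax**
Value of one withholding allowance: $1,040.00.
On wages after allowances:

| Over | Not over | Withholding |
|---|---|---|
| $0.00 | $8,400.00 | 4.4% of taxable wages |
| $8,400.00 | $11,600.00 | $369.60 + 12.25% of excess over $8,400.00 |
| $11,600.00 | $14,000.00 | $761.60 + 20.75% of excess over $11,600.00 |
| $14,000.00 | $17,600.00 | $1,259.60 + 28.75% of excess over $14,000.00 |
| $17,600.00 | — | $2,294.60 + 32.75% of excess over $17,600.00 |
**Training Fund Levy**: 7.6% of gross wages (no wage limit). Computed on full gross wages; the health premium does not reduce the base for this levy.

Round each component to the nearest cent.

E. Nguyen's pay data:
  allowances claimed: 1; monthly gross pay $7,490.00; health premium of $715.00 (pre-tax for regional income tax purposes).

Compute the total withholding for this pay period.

Regional Income Tax: taxable = $7,490.00 − $715.00 − 1×$1,040.00 = $5,735.00
  4.4% × $5,735.00 = $252.34
Training Fund Levy: 7.6% × $7,490.00 = $569.24
Total: $252.34 + $569.24 = $821.58

$821.58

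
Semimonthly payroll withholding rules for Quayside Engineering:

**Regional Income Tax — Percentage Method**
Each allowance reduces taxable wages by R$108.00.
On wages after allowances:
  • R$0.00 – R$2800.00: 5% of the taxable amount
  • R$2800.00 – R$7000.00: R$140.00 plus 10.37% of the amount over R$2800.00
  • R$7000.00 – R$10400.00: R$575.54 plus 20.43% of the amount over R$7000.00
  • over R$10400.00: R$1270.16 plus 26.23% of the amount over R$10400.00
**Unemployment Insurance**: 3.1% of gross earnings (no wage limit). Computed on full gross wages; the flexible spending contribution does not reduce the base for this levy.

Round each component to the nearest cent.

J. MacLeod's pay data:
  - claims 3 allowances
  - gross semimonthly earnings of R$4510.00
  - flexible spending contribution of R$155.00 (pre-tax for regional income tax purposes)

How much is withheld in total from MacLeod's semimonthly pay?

Regional Income Tax: taxable = R$4510.00 − R$155.00 − 3×R$108.00 = R$4031.00
  R$140.00 + 10.37% × (R$4031.00 − R$2800.00) = R$140.00 + 10.37% × R$1231.00 = R$267.65
Unemployment Insurance: 3.1% × R$4510.00 = R$139.81
Total: R$267.65 + R$139.81 = R$407.46

R$407.46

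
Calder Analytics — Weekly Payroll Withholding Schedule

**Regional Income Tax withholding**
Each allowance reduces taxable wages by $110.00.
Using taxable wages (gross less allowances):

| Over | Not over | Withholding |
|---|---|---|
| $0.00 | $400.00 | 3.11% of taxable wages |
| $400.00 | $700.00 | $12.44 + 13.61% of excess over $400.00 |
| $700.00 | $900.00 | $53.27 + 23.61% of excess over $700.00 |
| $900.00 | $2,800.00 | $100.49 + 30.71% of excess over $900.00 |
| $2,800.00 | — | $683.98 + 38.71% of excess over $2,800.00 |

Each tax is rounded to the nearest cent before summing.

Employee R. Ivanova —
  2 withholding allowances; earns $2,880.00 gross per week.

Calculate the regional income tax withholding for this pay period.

Regional Income Tax: taxable = $2,880.00 − 2×$110.00 = $2,660.00
  $100.49 + 30.71% × ($2,660.00 − $900.00) = $100.49 + 30.71% × $1,760.00 = $640.99

$640.99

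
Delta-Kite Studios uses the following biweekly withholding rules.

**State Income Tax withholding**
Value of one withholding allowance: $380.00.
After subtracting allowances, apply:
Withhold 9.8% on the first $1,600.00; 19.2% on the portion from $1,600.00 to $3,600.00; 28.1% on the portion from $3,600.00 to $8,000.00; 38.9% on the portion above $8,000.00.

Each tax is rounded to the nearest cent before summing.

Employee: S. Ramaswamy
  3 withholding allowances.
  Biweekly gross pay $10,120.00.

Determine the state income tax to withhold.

$2,158.42

State Income Tax: taxable = $10,120.00 − 3×$380.00 = $8,980.00
  $1,777.20 + 38.9% × ($8,980.00 − $8,000.00) = $1,777.20 + 38.9% × $980.00 = $2,158.42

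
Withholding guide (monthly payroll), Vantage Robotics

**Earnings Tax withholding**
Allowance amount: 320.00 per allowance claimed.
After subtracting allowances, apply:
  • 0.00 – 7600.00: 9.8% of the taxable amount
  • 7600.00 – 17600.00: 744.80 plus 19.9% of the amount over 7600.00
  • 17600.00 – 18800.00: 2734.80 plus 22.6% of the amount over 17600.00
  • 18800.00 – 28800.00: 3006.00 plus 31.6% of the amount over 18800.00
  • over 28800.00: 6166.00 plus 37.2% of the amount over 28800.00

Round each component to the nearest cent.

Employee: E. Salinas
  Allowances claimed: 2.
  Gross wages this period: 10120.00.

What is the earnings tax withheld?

1118.92

Earnings Tax: taxable = 10120.00 − 2×320.00 = 9480.00
  744.80 + 19.9% × (9480.00 − 7600.00) = 744.80 + 19.9% × 1880.00 = 1118.92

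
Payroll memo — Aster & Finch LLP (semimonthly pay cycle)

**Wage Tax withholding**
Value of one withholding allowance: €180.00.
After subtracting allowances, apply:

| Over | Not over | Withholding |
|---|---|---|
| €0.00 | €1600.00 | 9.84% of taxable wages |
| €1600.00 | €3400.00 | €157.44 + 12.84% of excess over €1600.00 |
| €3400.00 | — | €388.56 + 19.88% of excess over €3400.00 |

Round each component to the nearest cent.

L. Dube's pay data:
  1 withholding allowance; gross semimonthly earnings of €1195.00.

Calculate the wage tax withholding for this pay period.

€99.88

Wage Tax: taxable = €1195.00 − 1×€180.00 = €1015.00
  9.84% × €1015.00 = €99.88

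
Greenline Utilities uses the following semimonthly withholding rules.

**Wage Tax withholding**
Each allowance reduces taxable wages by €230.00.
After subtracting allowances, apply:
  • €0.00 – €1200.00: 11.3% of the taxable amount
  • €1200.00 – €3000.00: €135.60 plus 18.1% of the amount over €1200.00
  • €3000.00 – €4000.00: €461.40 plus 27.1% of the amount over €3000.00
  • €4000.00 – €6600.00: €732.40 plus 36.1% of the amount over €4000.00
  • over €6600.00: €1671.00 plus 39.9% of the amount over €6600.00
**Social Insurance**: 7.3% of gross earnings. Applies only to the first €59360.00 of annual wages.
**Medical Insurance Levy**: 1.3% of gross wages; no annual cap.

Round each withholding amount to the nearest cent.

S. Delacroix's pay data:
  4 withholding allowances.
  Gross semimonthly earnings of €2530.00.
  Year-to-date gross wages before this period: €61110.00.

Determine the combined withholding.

Wage Tax: taxable = €2530.00 − 4×€230.00 = €1610.00
  €135.60 + 18.1% × (€1610.00 − €1200.00) = €135.60 + 18.1% × €410.00 = €209.81
Social Insurance: YTD €61110.00 ≥ cap €59360.00 → €0.00
Medical Insurance Levy: 1.3% × €2530.00 = €32.89
Total: €209.81 + €0.00 + €32.89 = €242.70

€242.70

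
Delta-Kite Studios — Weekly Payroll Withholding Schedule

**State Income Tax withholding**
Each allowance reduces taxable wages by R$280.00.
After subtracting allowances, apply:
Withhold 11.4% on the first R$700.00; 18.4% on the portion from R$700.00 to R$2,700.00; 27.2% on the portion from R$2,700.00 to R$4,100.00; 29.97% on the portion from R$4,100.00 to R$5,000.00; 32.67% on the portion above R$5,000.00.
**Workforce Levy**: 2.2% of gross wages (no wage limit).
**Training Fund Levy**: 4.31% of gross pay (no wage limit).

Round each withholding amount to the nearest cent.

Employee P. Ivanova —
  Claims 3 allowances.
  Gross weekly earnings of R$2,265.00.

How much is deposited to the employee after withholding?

State Income Tax: taxable = R$2,265.00 − 3×R$280.00 = R$1,425.00
  R$79.80 + 18.4% × (R$1,425.00 − R$700.00) = R$79.80 + 18.4% × R$725.00 = R$213.20
Workforce Levy: 2.2% × R$2,265.00 = R$49.83
Training Fund Levy: 4.31% × R$2,265.00 = R$97.62
Total withheld: R$213.20 + R$49.83 + R$97.62 = R$360.65
Net pay: R$2,265.00 − R$360.65 = R$1,904.35

R$1,904.35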